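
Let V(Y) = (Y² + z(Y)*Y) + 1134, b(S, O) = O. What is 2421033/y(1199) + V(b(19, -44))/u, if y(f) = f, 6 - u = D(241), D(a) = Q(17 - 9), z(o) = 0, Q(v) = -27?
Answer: 7597729/3597 ≈ 2112.2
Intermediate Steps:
D(a) = -27
u = 33 (u = 6 - 1*(-27) = 6 + 27 = 33)
V(Y) = 1134 + Y² (V(Y) = (Y² + 0*Y) + 1134 = (Y² + 0) + 1134 = Y² + 1134 = 1134 + Y²)
2421033/y(1199) + V(b(19, -44))/u = 2421033/1199 + (1134 + (-44)²)/33 = 2421033*(1/1199) + (1134 + 1936)*(1/33) = 2421033/1199 + 3070*(1/33) = 2421033/1199 + 3070/33 = 7597729/3597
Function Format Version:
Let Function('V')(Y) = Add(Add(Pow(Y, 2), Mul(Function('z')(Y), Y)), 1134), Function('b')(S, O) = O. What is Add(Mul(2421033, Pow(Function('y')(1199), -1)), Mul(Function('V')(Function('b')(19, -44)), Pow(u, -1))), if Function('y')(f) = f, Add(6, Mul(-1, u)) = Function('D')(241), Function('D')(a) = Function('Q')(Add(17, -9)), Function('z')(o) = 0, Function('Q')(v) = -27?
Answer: Rational(7597729, 3597) ≈ 2112.2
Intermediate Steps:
Function('D')(a) = -27
u = 33 (u = Add(6, Mul(-1, -27)) = Add(6, 27) = 33)
Function('V')(Y) = Add(1134, Pow(Y, 2)) (Function('V')(Y) = Add(Add(Pow(Y, 2), Mul(0, Y)), 1134) = Add(Add(Pow(Y, 2), 0), 1134) = Add(Pow(Y, 2), 1134) = Add(1134, Pow(Y, 2)))
Add(Mul(2421033, Pow(Function('y')(1199), -1)), Mul(Function('V')(Function('b')(19, -44)), Pow(u, -1))) = Add(Mul(2421033, Pow(1199, -1)), Mul(Add(1134, Pow(-44, 2)), Pow(33, -1))) = Add(Mul(2421033, Rational(1, 1199)), Mul(Add(1134, 1936), Rational(1, 33))) = Add(Rational(2421033, 1199), Mul(3070, Rational(1, 33))) = Add(Rational(2421033, 1199), Rational(3070, 33)) = Rational(7597729, 3597)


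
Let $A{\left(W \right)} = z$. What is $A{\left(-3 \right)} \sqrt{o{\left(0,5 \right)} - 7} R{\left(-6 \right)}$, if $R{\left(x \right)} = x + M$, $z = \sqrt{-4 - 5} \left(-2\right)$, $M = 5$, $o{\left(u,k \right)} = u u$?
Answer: $- 6 \sqrt{7} \approx -15.875$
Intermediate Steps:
$o{\left(u,k \right)} = u^{2}$
$z = - 6 i$ ($z = \sqrt{-9} \left(-2\right) = 3 i \left(-2\right) = - 6 i \approx - 6.0 i$)
$A{\left(W \right)} = - 6 i$
$R{\left(x \right)} = 5 + x$ ($R{\left(x \right)} = x + 5 = 5 + x$)
$A{\left(-3 \right)} \sqrt{o{\left(0,5 \right)} - 7} R{\left(-6 \right)} = - 6 i \sqrt{0^{2} - 7} \left(5 - 6\right) = - 6 i \sqrt{0 - 7} \left(-1\right) = - 6 i \sqrt{-7} \left(-1\right) = - 6 i i \sqrt{7} \left(-1\right) = 6 \sqrt{7} \left(-1\right) = - 6 \sqrt{7}$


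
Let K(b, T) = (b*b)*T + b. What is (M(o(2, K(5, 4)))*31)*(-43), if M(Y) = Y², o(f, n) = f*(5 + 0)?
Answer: -133300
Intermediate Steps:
K(b, T) = b + T*b² (K(b, T) = b²*T + b = T*b² + b = b + T*b²)
o(f, n) = 5*f (o(f, n) = f*5 = 5*f)
(M(o(2, K(5, 4)))*31)*(-43) = ((5*2)²*31)*(-43) = (10²*31)*(-43) = (100*31)*(-43) = 3100*(-43) = -133300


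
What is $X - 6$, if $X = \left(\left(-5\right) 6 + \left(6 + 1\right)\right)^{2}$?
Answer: $523$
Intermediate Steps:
$X = 529$ ($X = \left(-30 + 7\right)^{2} = \left(-23\right)^{2} = 529$)
$X - 6 = 529 - 6 = 523$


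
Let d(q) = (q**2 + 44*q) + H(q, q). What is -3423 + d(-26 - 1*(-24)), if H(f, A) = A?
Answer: -3509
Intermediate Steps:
d(q) = q**2 + 45*q (d(q) = (q**2 + 44*q) + q = q**2 + 45*q)
-3423 + d(-26 - 1*(-24)) = -3423 + (-26 - 1*(-24))*(45 + (-26 - 1*(-24))) = -3423 + (-26 + 24)*(45 + (-26 + 24)) = -3423 - 2*(45 - 2) = -3423 - 2*43 = -3423 - 86 = -3509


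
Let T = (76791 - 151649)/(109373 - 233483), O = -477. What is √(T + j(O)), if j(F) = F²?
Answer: 2*√496698545755/2955 ≈ 477.00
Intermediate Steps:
T = 5347/8865 (T = -74858/(-124110) = -74858*(-1/124110) = 5347/8865 ≈ 0.60316)
√(T + j(O)) = √(5347/8865 + (-477)²) = √(5347/8865 + 227529) = √(2017049932/8865) = 2*√496698545755/2955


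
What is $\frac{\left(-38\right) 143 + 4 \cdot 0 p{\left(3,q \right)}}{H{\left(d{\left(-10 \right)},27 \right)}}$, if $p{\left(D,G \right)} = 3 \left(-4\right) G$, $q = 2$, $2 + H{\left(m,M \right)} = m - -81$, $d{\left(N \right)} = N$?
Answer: $- \frac{5434}{69} \approx -78.754$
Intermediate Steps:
$H{\left(m,M \right)} = 79 + m$ ($H{\left(m,M \right)} = -2 + \left(m - -81\right) = -2 + \left(m + 81\right) = -2 + \left(81 + m\right) = 79 + m$)
$p{\left(D,G \right)} = - 12 G$
$\frac{\left(-38\right) 143 + 4 \cdot 0 p{\left(3,q \right)}}{H{\left(d{\left(-10 \right)},27 \right)}} = \frac{\left(-38\right) 143 + 4 \cdot 0 \left(\left(-12\right) 2\right)}{79 - 10} = \frac{-5434 + 0 \left(-24\right)}{69} = \left(-5434 + 0\right) \frac{1}{69} = \left(-5434\right) \frac{1}{69} = - \frac{5434}{69}$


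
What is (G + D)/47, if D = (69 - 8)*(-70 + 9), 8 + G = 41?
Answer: -3688/47 ≈ -78.468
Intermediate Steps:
G = 33 (G = -8 + 41 = 33)
D = -3721 (D = 61*(-61) = -3721)
(G + D)/47 = (33 - 3721)/47 = (1/47)*(-3688) = -3688/47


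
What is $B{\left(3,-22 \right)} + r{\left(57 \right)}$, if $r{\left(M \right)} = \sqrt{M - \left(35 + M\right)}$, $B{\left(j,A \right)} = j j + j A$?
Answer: $-57 + i \sqrt{35} \approx -57.0 + 5.9161 i$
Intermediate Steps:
$B{\left(j,A \right)} = j^{2} + A j$
$r{\left(M \right)} = i \sqrt{35}$ ($r{\left(M \right)} = \sqrt{-35} = i \sqrt{35}$)
$B{\left(3,-22 \right)} + r{\left(57 \right)} = 3 \left(-22 + 3\right) + i \sqrt{35} = 3 \left(-19\right) + i \sqrt{35} = -57 + i \sqrt{35}$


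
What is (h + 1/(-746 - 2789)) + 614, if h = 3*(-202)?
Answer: 28279/3535 ≈ 7.9997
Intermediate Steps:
h = -606
(h + 1/(-746 - 2789)) + 614 = (-606 + 1/(-746 - 2789)) + 614 = (-606 + 1/(-3535)) + 614 = (-606 - 1/3535) + 614 = -2142211/3535 + 614 = 28279/3535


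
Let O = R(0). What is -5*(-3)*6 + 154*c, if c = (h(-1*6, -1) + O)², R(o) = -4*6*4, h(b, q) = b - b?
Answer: 1419354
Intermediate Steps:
h(b, q) = 0
R(o) = -96 (R(o) = -24*4 = -96)
O = -96
c = 9216 (c = (0 - 96)² = (-96)² = 9216)
-5*(-3)*6 + 154*c = -5*(-3)*6 + 154*9216 = 15*6 + 1419264 = 90 + 1419264 = 1419354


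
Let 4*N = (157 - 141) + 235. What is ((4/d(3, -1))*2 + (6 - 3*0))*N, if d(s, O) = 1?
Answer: 1757/2 ≈ 878.50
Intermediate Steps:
N = 251/4 (N = ((157 - 141) + 235)/4 = (16 + 235)/4 = (1/4)*251 = 251/4 ≈ 62.750)
((4/d(3, -1))*2 + (6 - 3*0))*N = ((4/1)*2 + (6 - 3*0))*(251/4) = ((4*1)*2 + (6 + 0))*(251/4) = (4*2 + 6)*(251/4) = (8 + 6)*(251/4) = 14*(251/4) = 1757/2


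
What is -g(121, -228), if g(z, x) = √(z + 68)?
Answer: -3*√21 ≈ -13.748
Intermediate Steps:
g(z, x) = √(68 + z)
-g(121, -228) = -√(68 + 121) = -√189 = -3*√21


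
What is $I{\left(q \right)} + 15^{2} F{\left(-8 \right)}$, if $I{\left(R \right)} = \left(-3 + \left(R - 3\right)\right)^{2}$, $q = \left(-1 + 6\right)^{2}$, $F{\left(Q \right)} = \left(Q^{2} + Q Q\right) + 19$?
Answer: $33436$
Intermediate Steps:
$F{\left(Q \right)} = 19 + 2 Q^{2}$ ($F{\left(Q \right)} = \left(Q^{2} + Q^{2}\right) + 19 = 2 Q^{2} + 19 = 19 + 2 Q^{2}$)
$q = 25$ ($q = 5^{2} = 25$)
$I{\left(R \right)} = \left(-6 + R\right)^{2}$ ($I{\left(R \right)} = \left(-3 + \left(R - 3\right)\right)^{2} = \left(-3 + \left(-3 + R\right)\right)^{2} = \left(-6 + R\right)^{2}$)
$I{\left(q \right)} + 15^{2} F{\left(-8 \right)} = \left(-6 + 25\right)^{2} + 15^{2} \left(19 + 2 \left(-8\right)^{2}\right) = 19^{2} + 225 \left(19 + 2 \cdot 64\right) = 361 + 225 \left(19 + 128\right) = 361 + 225 \cdot 147 = 361 + 33075 = 33436$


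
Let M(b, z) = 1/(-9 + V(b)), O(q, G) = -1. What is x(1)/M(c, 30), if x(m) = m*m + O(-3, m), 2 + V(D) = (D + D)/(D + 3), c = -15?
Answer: 0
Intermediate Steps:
V(D) = -2 + 2*D/(3 + D) (V(D) = -2 + (D + D)/(D + 3) = -2 + (2*D)/(3 + D) = -2 + 2*D/(3 + D))
x(m) = -1 + m² (x(m) = m*m - 1 = m² - 1 = -1 + m²)
M(b, z) = 1/(-9 - 6/(3 + b))
x(1)/M(c, 30) = (-1 + 1²)/(((-3 - 1*(-15))/(3*(11 + 3*(-15))))) = (-1 + 1)/(((-3 + 15)/(3*(11 - 45)))) = 0/(((⅓)*12/(-34))) = 0/(((⅓)*(-1/34)*12)) = 0/(-2/17) = 0*(-17/2) = 0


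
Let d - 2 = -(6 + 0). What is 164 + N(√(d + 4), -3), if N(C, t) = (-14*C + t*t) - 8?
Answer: 165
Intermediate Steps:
d = -4 (d = 2 - (6 + 0) = 2 - 1*6 = 2 - 6 = -4)
N(C, t) = -8 + t² - 14*C (N(C, t) = (-14*C + t²) - 8 = (t² - 14*C) - 8 = -8 + t² - 14*C)
164 + N(√(d + 4), -3) = 164 + (-8 + (-3)² - 14*√(-4 + 4)) = 164 + (-8 + 9 - 14*√0) = 164 + (-8 + 9 - 14*0) = 164 + (-8 + 9 + 0) = 164 + 1 = 165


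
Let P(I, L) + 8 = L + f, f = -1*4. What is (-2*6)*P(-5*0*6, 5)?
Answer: 84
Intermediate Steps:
f = -4
P(I, L) = -12 + L (P(I, L) = -8 + (L - 4) = -8 + (-4 + L) = -12 + L)
(-2*6)*P(-5*0*6, 5) = (-2*6)*(-12 + 5) = -12*(-7) = 84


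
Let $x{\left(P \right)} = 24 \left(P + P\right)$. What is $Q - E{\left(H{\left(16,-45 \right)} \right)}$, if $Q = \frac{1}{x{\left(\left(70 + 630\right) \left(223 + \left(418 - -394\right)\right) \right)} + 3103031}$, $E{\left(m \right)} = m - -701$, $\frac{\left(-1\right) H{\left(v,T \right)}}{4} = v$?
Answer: $- \frac{24128942746}{37879031} \approx -637.0$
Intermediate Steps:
$H{\left(v,T \right)} = - 4 v$
$E{\left(m \right)} = 701 + m$ ($E{\left(m \right)} = m + 701 = 701 + m$)
$x{\left(P \right)} = 48 P$ ($x{\left(P \right)} = 24 \cdot 2 P = 48 P$)
$Q = \frac{1}{37879031}$ ($Q = \frac{1}{48 \left(70 + 630\right) \left(223 + \left(418 - -394\right)\right) + 3103031} = \frac{1}{48 \cdot 700 \left(223 + \left(418 + 394\right)\right) + 3103031} = \frac{1}{48 \cdot 700 \left(223 + 812\right) + 3103031} = \frac{1}{48 \cdot 700 \cdot 1035 + 3103031} = \frac{1}{48 \cdot 724500 + 3103031} = \frac{1}{34776000 + 3103031} = \frac{1}{37879031} \approx 2.64 \cdot 10^{-8}$)
$Q - E{\left(H{\left(16,-45 \right)} \right)} = \frac{1}{37879031} - \left(701 - 64\right) = \frac{1}{37879031} - 637 = - \frac{24128942746}{37879031}$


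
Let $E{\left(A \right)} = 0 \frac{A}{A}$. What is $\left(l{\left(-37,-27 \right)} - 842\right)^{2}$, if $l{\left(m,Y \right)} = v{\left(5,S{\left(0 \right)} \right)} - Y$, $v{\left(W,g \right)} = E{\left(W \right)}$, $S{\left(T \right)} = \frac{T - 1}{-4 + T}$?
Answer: $664225$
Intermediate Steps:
$S{\left(T \right)} = \frac{-1 + T}{-4 + T}$
$E{\left(A \right)} = 0$ ($E{\left(A \right)} = 0 \cdot 1 = 0$)
$v{\left(W,g \right)} = 0$
$l{\left(m,Y \right)} = - Y$ ($l{\left(m,Y \right)} = 0 - Y = - Y$)
$\left(l{\left(-37,-27 \right)} - 842\right)^{2} = \left(\left(-1\right) \left(-27\right) - 842\right)^{2} = \left(27 - 842\right)^{2} = \left(-815\right)^{2} = 664225$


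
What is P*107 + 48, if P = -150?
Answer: -16002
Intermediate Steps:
P*107 + 48 = -150*107 + 48 = -16050 + 48 = -16002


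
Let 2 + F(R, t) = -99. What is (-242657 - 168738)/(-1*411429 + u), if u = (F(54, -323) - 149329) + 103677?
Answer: 411395/457182 ≈ 0.89985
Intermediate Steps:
F(R, t) = -101 (F(R, t) = -2 - 99 = -101)
u = -45753 (u = (-101 - 149329) + 103677 = -149430 + 103677 = -45753)
(-242657 - 168738)/(-1*411429 + u) = (-242657 - 168738)/(-1*411429 - 45753) = -411395/(-411429 - 45753) = -411395/(-457182) = -411395*(-1/457182) = 411395/457182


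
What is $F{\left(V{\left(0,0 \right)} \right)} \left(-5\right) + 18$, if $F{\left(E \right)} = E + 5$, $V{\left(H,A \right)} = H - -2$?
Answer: $-17$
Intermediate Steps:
$V{\left(H,A \right)} = 2 + H$ ($V{\left(H,A \right)} = H + 2 = 2 + H$)
$F{\left(E \right)} = 5 + E$
$F{\left(V{\left(0,0 \right)} \right)} \left(-5\right) + 18 = \left(5 + \left(2 + 0\right)\right) \left(-5\right) + 18 = \left(5 + 2\right) \left(-5\right) + 18 = 7 \left(-5\right) + 18 = -35 + 18 = -17$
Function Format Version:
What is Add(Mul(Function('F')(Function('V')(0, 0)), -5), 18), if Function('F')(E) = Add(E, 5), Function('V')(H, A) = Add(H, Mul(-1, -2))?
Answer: -17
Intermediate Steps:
Function('V')(H, A) = Add(2, H) (Function('V')(H, A) = Add(H, 2) = Add(2, H))
Function('F')(E) = Add(5, E)
Add(Mul(Function('F')(Function('V')(0, 0)), -5), 18) = Add(Mul(Add(5, Add(2, 0)), -5), 18) = Add(Mul(Add(5, 2), -5), 18) = Add(Mul(7, -5), 18) = Add(-35, 18) = -17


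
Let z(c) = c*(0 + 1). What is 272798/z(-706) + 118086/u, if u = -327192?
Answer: -7445057661/19249796 ≈ -386.76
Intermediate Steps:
z(c) = c (z(c) = c*1 = c)
272798/z(-706) + 118086/u = 272798/(-706) + 118086/(-327192) = 272798*(-1/706) + 118086*(-1/327192) = -136399/353 - 19681/54532 = -7445057661/19249796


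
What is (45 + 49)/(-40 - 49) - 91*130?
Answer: -1052964/89 ≈ -11831.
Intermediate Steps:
(45 + 49)/(-40 - 49) - 91*130 = 94/(-89) - 11830 = 94*(-1/89) - 11830 = -94/89 - 11830 = -1052964/89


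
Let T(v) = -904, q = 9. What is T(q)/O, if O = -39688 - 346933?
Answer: 904/386621 ≈ 0.0023382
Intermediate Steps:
O = -386621
T(q)/O = -904/(-386621) = -904*(-1/386621) = 904/386621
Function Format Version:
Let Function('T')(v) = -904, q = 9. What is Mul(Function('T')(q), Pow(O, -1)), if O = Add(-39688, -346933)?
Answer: Rational(904, 386621) ≈ 0.0023382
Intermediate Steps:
O = -386621
Mul(Function('T')(q), Pow(O, -1)) = Mul(-904, Pow(-386621, -1)) = Mul(-904, Rational(-1, 386621)) = Rational(904, 386621)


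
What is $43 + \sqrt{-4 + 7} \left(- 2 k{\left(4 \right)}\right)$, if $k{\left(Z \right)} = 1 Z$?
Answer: $43 - 8 \sqrt{3} \approx 29.144$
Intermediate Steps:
$k{\left(Z \right)} = Z$
$43 + \sqrt{-4 + 7} \left(- 2 k{\left(4 \right)}\right) = 43 + \sqrt{-4 + 7} \left(\left(-2\right) 4\right) = 43 + \sqrt{3} \left(-8\right) = 43 - 8 \sqrt{3}$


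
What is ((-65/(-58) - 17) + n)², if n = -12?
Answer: 2614689/3364 ≈ 777.26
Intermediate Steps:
((-65/(-58) - 17) + n)² = ((-65/(-58) - 17) - 12)² = ((-65*(-1/58) - 17) - 12)² = ((65/58 - 17) - 12)² = (-921/58 - 12)² = (-1617/58)² = 2614689/3364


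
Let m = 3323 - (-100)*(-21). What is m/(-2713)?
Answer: -1223/2713 ≈ -0.45079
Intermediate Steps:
m = 1223 (m = 3323 - 1*2100 = 3323 - 2100 = 1223)
m/(-2713) = 1223/(-2713) = 1223*(-1/2713) = -1223/2713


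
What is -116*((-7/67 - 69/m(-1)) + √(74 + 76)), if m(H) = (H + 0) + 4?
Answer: 179568/67 - 580*√6 ≈ 1259.4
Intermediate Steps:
m(H) = 4 + H (m(H) = H + 4 = 4 + H)
-116*((-7/67 - 69/m(-1)) + √(74 + 76)) = -116*((-7/67 - 69/(4 - 1)) + √(74 + 76)) = -116*((-7*1/67 - 69/3) + √150) = -116*((-7/67 - 69*⅓) + 5*√6) = -116*((-7/67 - 23) + 5*√6) = -116*(-1548/67 + 5*√6) = 179568/67 - 580*√6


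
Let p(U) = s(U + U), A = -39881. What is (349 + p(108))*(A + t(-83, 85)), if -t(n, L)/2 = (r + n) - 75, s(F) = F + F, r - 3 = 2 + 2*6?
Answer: -30926819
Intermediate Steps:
r = 17 (r = 3 + (2 + 2*6) = 3 + (2 + 12) = 3 + 14 = 17)
s(F) = 2*F
p(U) = 4*U (p(U) = 2*(U + U) = 2*(2*U) = 4*U)
t(n, L) = 116 - 2*n (t(n, L) = -2*((17 + n) - 75) = -2*(-58 + n) = 116 - 2*n)
(349 + p(108))*(A + t(-83, 85)) = (349 + 4*108)*(-39881 + (116 - 2*(-83))) = (349 + 432)*(-39881 + (116 + 166)) = 781*(-39881 + 282) = 781*(-39599) = -30926819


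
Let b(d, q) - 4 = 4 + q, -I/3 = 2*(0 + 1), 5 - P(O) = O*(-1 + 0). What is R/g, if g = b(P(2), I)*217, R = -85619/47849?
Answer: -85619/20766466 ≈ -0.0041229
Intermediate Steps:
R = -85619/47849 (R = -85619*1/47849 = -85619/47849 ≈ -1.7894)
P(O) = 5 + O (P(O) = 5 - O*(-1 + 0) = 5 - O*(-1) = 5 - (-1)*O = 5 + O)
I = -6 (I = -6*(0 + 1) = -6 ≈ -6.0000)
b(d, q) = 8 + q (b(d, q) = 4 + (4 + q) = 8 + q)
g = 434 (g = (8 - 6)*217 = 2*217 = 434)
R/g = -85619/47849/434 = -85619/47849*1/434 = -85619/20766466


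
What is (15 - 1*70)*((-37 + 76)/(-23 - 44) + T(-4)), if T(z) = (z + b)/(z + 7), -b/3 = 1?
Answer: 32230/201 ≈ 160.35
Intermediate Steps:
b = -3 (b = -3*1 = -3)
T(z) = (-3 + z)/(7 + z) (T(z) = (z - 3)/(z + 7) = (-3 + z)/(7 + z))
(15 - 1*70)*((-37 + 76)/(-23 - 44) + T(-4)) = (15 - 1*70)*((-37 + 76)/(-23 - 44) + (-3 - 4)/(7 - 4)) = (15 - 70)*(39/(-67) - 7/3) = -55*(39*(-1/67) + (⅓)*(-7)) = -55*(-39/67 - 7/3) = -55*(-586/201) = 32230/201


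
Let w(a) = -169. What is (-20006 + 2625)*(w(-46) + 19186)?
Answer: -330534477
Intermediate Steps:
(-20006 + 2625)*(w(-46) + 19186) = (-20006 + 2625)*(-169 + 19186) = -17381*19017 = -330534477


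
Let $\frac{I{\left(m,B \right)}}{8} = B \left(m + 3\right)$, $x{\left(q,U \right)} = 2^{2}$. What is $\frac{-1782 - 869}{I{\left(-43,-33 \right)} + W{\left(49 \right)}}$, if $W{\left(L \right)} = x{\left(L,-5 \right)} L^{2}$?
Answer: $- \frac{2651}{20164} \approx -0.13147$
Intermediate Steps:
$x{\left(q,U \right)} = 4$
$I{\left(m,B \right)} = 8 B \left(3 + m\right)$ ($I{\left(m,B \right)} = 8 B \left(m + 3\right) = 8 B \left(3 + m\right)$)
$W{\left(L \right)} = 4 L^{2}$
$\frac{-1782 - 869}{I{\left(-43,-33 \right)} + W{\left(49 \right)}} = \frac{-1782 - 869}{8 \left(-33\right) \left(3 - 43\right) + 4 \cdot 49^{2}} = - \frac{2651}{8 \left(-33\right) \left(-40\right) + 4 \cdot 2401} = - \frac{2651}{10560 + 9604} = - \frac{2651}{20164}$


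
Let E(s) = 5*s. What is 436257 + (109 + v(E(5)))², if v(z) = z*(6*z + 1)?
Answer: 15521713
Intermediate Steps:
v(z) = z*(1 + 6*z)
436257 + (109 + v(E(5)))² = 436257 + (109 + (5*5)*(1 + 6*(5*5)))² = 436257 + (109 + 25*(1 + 6*25))² = 436257 + (109 + 25*(1 + 150))² = 436257 + (109 + 25*151)² = 436257 + (109 + 3775)² = 436257 + 3884² = 436257 + 15085456 = 15521713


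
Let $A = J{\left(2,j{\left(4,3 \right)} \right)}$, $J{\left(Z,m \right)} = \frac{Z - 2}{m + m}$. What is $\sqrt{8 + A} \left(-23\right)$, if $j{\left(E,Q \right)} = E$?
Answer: $- 46 \sqrt{2} \approx -65.054$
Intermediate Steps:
$J{\left(Z,m \right)} = \frac{-2 + Z}{2 m}$
$A = 0$ ($A = \frac{-2 + 2}{2 \cdot 4} = \frac{1}{2} \cdot \frac{1}{4} \cdot 0 = 0$)
$\sqrt{8 + A} \left(-23\right) = \sqrt{8 + 0} \left(-23\right) = \sqrt{8} \left(-23\right) = 2 \sqrt{2} \left(-23\right) = - 46 \sqrt{2}$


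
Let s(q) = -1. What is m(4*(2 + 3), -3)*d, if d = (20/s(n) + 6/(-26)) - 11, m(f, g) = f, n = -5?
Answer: -8120/13 ≈ -624.62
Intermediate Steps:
d = -406/13 (d = (20/(-1) + 6/(-26)) - 11 = (20*(-1) + 6*(-1/26)) - 11 = (-20 - 3/13) - 11 = -263/13 - 11 = -406/13 ≈ -31.231)
m(4*(2 + 3), -3)*d = (4*(2 + 3))*(-406/13) = (4*5)*(-406/13) = 20*(-406/13) = -8120/13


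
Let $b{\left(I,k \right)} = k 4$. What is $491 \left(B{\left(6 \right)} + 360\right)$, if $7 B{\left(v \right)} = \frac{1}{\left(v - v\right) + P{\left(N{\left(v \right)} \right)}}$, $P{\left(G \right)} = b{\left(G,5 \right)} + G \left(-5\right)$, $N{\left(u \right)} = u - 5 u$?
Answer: $\frac{173225291}{980} \approx 1.7676 \cdot 10^{5}$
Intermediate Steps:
$b{\left(I,k \right)} = 4 k$
$N{\left(u \right)} = - 4 u$
$P{\left(G \right)} = 20 - 5 G$ ($P{\left(G \right)} = 4 \cdot 5 + G \left(-5\right) = 20 - 5 G$)
$B{\left(v \right)} = \frac{1}{7 \left(20 + 20 v\right)}$ ($B{\left(v \right)} = \frac{1}{7 \left(\left(v - v\right) - \left(-20 + 5 \left(- 4 v\right)\right)\right)} = \frac{1}{7 \left(0 + \left(20 + 20 v\right)\right)} = \frac{1}{7 \left(20 + 20 v\right)}$)
$491 \left(B{\left(6 \right)} + 360\right) = 491 \left(\frac{1}{140 \left(1 + 6\right)} + 360\right) = 491 \left(\frac{1}{140 \cdot 7} + 360\right) = 491 \left(\frac{1}{140} \cdot \frac{1}{7} + 360\right) = 491 \left(\frac{1}{980} + 360\right) = 491 \cdot \frac{352801}{980} = \frac{173225291}{980}$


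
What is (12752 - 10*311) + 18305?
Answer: 27947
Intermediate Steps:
(12752 - 10*311) + 18305 = (12752 - 3110) + 18305 = 9642 + 18305 = 27947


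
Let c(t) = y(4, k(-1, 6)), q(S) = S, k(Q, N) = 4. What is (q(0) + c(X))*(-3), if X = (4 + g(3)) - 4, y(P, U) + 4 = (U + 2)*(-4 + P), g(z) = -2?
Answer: 12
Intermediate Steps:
y(P, U) = -4 + (-4 + P)*(2 + U) (y(P, U) = -4 + (U + 2)*(-4 + P) = -4 + (2 + U)*(-4 + P) = -4 + (-4 + P)*(2 + U))
X = -2 (X = (4 - 2) - 4 = 2 - 4 = -2)
c(t) = -4 (c(t) = -12 - 4*4 + 2*4 + 4*4 = -12 - 16 + 8 + 16 = -4)
(q(0) + c(X))*(-3) = (0 - 4)*(-3) = -4*(-3) = 12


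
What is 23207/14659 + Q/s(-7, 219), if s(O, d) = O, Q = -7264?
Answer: 106645425/102613 ≈ 1039.3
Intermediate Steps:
23207/14659 + Q/s(-7, 219) = 23207/14659 - 7264/(-7) = 23207*(1/14659) - 7264*(-⅐) = 23207/14659 + 7264/7 = 106645425/102613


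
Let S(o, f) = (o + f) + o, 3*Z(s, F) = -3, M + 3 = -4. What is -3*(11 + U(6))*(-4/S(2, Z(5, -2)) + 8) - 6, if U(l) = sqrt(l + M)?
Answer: -226 - 20*I ≈ -226.0 - 20.0*I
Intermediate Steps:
M = -7 (M = -3 - 4 = -7)
U(l) = sqrt(-7 + l) (U(l) = sqrt(l - 7) = sqrt(-7 + l))
Z(s, F) = -1 (Z(s, F) = (1/3)*(-3) = -1)
S(o, f) = f + 2*o (S(o, f) = (f + o) + o = f + 2*o)
-3*(11 + U(6))*(-4/S(2, Z(5, -2)) + 8) - 6 = -3*(11 + sqrt(-7 + 6))*(-4/(-1 + 2*2) + 8) - 6 = -3*(11 + sqrt(-1))*(-4/(-1 + 4) + 8) - 6 = -3*(11 + I)*(-4/3 + 8) - 6 = -3*(11 + I)*20/3 - 6 = -3*(220/3 + 20*I/3) - 6 = (-220 - 20*I) - 6 = -226 - 20*I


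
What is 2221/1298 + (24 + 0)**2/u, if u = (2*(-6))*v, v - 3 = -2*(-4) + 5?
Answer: -1673/1298 ≈ -1.2889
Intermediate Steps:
v = 16 (v = 3 + (-2*(-4) + 5) = 3 + (8 + 5) = 3 + 13 = 16)
u = -192 (u = (2*(-6))*16 = -12*16 = -192)
2221/1298 + (24 + 0)**2/u = 2221/1298 + (24 + 0)**2/(-192) = 2221*(1/1298) + 24**2*(-1/192) = 2221/1298 + 576*(-1/192) = 2221/1298 - 3 = -1673/1298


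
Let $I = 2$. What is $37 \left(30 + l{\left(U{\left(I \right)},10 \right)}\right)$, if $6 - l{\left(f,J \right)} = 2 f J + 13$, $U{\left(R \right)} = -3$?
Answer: $3071$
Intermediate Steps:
$l{\left(f,J \right)} = -7 - 2 J f$ ($l{\left(f,J \right)} = 6 - \left(2 f J + 13\right) = 6 - \left(2 J f + 13\right) = 6 - \left(13 + 2 J f\right) = -7 - 2 J f$)
$37 \left(30 + l{\left(U{\left(I \right)},10 \right)}\right) = 37 \left(30 - \left(7 + 20 \left(-3\right)\right)\right) = 37 \left(30 + \left(-7 + 60\right)\right) = 37 \left(30 + 53\right) = 37 \cdot 83 = 3071$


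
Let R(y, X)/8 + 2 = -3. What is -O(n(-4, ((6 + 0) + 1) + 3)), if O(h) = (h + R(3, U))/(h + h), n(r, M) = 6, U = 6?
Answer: 17/6 ≈ 2.8333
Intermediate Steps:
R(y, X) = -40 (R(y, X) = -16 + 8*(-3) = -16 - 24 = -40)
O(h) = (-40 + h)/(2*h) (O(h) = (h - 40)/(h + h) = (-40 + h)/((2*h)) = (-40 + h)*(1/(2*h)) = (-40 + h)/(2*h))
-O(n(-4, ((6 + 0) + 1) + 3)) = -(-40 + 6)/(2*6) = -(-34)/(2*6) = -1*(-17/6) = 17/6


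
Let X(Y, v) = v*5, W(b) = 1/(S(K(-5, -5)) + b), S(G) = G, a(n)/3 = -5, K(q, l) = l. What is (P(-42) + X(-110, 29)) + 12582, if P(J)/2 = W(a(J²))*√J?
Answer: 12727 - I*√42/10 ≈ 12727.0 - 0.64807*I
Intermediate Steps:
a(n) = -15 (a(n) = 3*(-5) = -15)
W(b) = 1/(-5 + b)
X(Y, v) = 5*v
P(J) = -√J/10 (P(J) = 2*(√J/(-5 - 15)) = 2*(√J/(-20)) = 2*(-√J/20) = -√J/10)
(P(-42) + X(-110, 29)) + 12582 = (-I*√42/10 + 5*29) + 12582 = (-I*√42/10 + 145) + 12582 = (145 - I*√42/10) + 12582 = 12727 - I*√42/10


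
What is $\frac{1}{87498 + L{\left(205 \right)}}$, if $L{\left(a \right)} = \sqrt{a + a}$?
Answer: $\frac{43749}{3827949797} - \frac{\sqrt{410}}{7655899594} \approx 1.1426 \cdot 10^{-5}$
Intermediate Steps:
$L{\left(a \right)} = \sqrt{2} \sqrt{a}$ ($L{\left(a \right)} = \sqrt{2 a} = \sqrt{2} \sqrt{a}$)
$\frac{1}{87498 + L{\left(205 \right)}} = \frac{1}{87498 + \sqrt{2} \sqrt{205}} = \frac{1}{87498 + \sqrt{410}}$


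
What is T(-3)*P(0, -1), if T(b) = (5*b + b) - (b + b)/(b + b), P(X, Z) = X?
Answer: 0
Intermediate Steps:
T(b) = -1 + 6*b (T(b) = 6*b - 2*b/(2*b) = 6*b - 2*b*1/(2*b) = 6*b - 1*1 = 6*b - 1 = -1 + 6*b)
T(-3)*P(0, -1) = (-1 + 6*(-3))*0 = (-1 - 18)*0 = -19*0 = 0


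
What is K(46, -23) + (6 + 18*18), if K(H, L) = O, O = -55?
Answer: 275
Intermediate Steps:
K(H, L) = -55
K(46, -23) + (6 + 18*18) = -55 + (6 + 18*18) = -55 + (6 + 324) = -55 + 330 = 275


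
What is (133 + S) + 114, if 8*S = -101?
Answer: 1875/8 ≈ 234.38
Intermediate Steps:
S = -101/8 (S = (1/8)*(-101) = -101/8 ≈ -12.625)
(133 + S) + 114 = (133 - 101/8) + 114 = 963/8 + 114 = 1875/8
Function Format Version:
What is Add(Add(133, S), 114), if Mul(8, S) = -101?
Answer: Rational(1875, 8) ≈ 234.38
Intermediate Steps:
S = Rational(-101, 8) (S = Mul(Rational(1, 8), -101) = Rational(-101, 8) ≈ -12.625)
Add(Add(133, S), 114) = Add(Add(133, Rational(-101, 8)), 114) = Add(Rational(963, 8), 114) = Rational(1875, 8)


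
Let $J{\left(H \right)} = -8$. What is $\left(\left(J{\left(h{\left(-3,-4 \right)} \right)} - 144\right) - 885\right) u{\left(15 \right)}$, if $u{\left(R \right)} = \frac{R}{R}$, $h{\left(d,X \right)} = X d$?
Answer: $-1037$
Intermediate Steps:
$u{\left(R \right)} = 1$
$\left(\left(J{\left(h{\left(-3,-4 \right)} \right)} - 144\right) - 885\right) u{\left(15 \right)} = \left(\left(-8 - 144\right) - 885\right) 1 = \left(-152 - 885\right) 1 = \left(-1037\right) 1 = -1037$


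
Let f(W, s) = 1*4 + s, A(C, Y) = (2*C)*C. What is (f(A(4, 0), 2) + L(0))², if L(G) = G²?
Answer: 36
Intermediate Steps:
A(C, Y) = 2*C²
f(W, s) = 4 + s
(f(A(4, 0), 2) + L(0))² = ((4 + 2) + 0²)² = (6 + 0)² = 6² = 36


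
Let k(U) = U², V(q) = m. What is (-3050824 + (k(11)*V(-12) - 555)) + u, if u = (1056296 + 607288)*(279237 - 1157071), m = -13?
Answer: -1460353650008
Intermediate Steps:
V(q) = -13
u = -1460350597056 (u = 1663584*(-877834) = -1460350597056)
(-3050824 + (k(11)*V(-12) - 555)) + u = (-3050824 + (11²*(-13) - 555)) - 1460350597056 = (-3050824 + (121*(-13) - 555)) - 1460350597056 = (-3050824 + (-1573 - 555)) - 1460350597056 = (-3050824 - 2128) - 1460350597056 = -3052952 - 1460350597056 = -1460353650008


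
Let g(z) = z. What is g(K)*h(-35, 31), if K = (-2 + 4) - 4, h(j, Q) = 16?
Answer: -32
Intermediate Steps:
K = -2 (K = 2 - 4 = -2)
g(K)*h(-35, 31) = -2*16 = -32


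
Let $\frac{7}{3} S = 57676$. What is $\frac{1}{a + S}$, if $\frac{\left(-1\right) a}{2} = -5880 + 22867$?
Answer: $- \frac{7}{64790} \approx -0.00010804$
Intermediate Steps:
$S = \frac{173028}{7}$ ($S = \frac{3}{7} \cdot 57676 = \frac{173028}{7} \approx 24718.0$)
$a = -33974$ ($a = - 2 \left(-5880 + 22867\right) = \left(-2\right) 16987 = -33974$)
$\frac{1}{a + S} = \frac{1}{-33974 + \frac{173028}{7}} = \frac{1}{- \frac{64790}{7}} = - \frac{7}{64790}$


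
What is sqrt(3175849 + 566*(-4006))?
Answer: sqrt(908453) ≈ 953.13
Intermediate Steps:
sqrt(3175849 + 566*(-4006)) = sqrt(3175849 - 2267396) = sqrt(908453)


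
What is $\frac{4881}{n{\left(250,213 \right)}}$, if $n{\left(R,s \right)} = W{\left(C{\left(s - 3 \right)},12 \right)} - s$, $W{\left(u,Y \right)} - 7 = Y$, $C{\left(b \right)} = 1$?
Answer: $- \frac{4881}{194} \approx -25.16$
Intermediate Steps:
$W{\left(u,Y \right)} = 7 + Y$
$n{\left(R,s \right)} = 19 - s$ ($n{\left(R,s \right)} = \left(7 + 12\right) - s = 19 - s$)
$\frac{4881}{n{\left(250,213 \right)}} = \frac{4881}{19 - 213} = \frac{4881}{-194} = 4881 \left(- \frac{1}{194}\right) = - \frac{4881}{194}$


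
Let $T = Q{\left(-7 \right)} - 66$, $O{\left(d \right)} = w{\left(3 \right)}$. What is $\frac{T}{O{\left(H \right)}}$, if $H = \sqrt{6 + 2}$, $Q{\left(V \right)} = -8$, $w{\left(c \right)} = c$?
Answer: $- \frac{74}{3} \approx -24.667$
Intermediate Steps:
$H = 2 \sqrt{2}$ ($H = \sqrt{8} = 2 \sqrt{2} \approx 2.8284$)
$O{\left(d \right)} = 3$
$T = -74$ ($T = -8 - 66 = -74$)
$\frac{T}{O{\left(H \right)}} = - \frac{74}{3}$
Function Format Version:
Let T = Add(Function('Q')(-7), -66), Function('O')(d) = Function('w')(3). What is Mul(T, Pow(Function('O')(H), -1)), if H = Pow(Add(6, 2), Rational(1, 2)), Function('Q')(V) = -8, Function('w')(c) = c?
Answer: Rational(-74, 3) ≈ -24.667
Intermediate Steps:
H = Mul(2, Pow(2, Rational(1, 2))) (H = Pow(8, Rational(1, 2)) = Mul(2, Pow(2, Rational(1, 2))) ≈ 2.8284)
Function('O')(d) = 3
T = -74 (T = Add(-8, -66) = -74)
Mul(T, Pow(Function('O')(H), -1)) = Mul(-74, Pow(3, -1)) = Mul(-74, Rational(1, 3)) = Rational(-74, 3)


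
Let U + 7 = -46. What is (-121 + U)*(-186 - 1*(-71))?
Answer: 20010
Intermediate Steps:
U = -53 (U = -7 - 46 = -53)
(-121 + U)*(-186 - 1*(-71)) = (-121 - 53)*(-186 - 1*(-71)) = -174*(-186 + 71) = -174*(-115) = 20010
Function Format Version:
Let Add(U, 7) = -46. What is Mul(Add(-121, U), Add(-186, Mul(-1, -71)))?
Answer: 20010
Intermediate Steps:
U = -53 (U = Add(-7, -46) = -53)
Mul(Add(-121, U), Add(-186, Mul(-1, -71))) = Mul(Add(-121, -53), Add(-186, Mul(-1, -71))) = Mul(-174, Add(-186, 71)) = Mul(-174, -115) = 20010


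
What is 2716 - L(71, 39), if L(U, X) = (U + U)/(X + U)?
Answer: 149309/55 ≈ 2714.7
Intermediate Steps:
L(U, X) = 2*U/(U + X) (L(U, X) = (2*U)/(U + X) = 2*U/(U + X))
2716 - L(71, 39) = 2716 - 2*71/(71 + 39) = 2716 - 2*71/110 = 2716 - 1*71/55 = 2716 - 71/55 = 149309/55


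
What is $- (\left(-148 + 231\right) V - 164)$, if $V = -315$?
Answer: $26309$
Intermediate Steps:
$- (\left(-148 + 231\right) V - 164) = - (\left(-148 + 231\right) \left(-315\right) - 164) = - (83 \left(-315\right) + \left(-239 + 75\right)) = - (-26145 - 164) = \left(-1\right) \left(-26309\right) = 26309$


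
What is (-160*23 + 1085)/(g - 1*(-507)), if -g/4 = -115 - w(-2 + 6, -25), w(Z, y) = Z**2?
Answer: -2595/1031 ≈ -2.5170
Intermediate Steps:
g = 524 (g = -4*(-115 - (-2 + 6)**2) = -4*(-115 - 1*4**2) = -4*(-115 - 1*16) = -4*(-115 - 16) = -4*(-131) = 524)
(-160*23 + 1085)/(g - 1*(-507)) = (-160*23 + 1085)/(524 - 1*(-507)) = (-3680 + 1085)/(524 + 507) = -2595/1031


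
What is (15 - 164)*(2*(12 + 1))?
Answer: -3874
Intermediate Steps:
(15 - 164)*(2*(12 + 1)) = -298*13 = -149*26 = -3874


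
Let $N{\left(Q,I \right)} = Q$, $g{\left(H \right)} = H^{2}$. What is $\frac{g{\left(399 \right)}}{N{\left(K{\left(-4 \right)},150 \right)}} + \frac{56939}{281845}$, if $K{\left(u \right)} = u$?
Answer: $- \frac{44869778089}{1127380} \approx -39800.0$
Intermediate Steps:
$\frac{g{\left(399 \right)}}{N{\left(K{\left(-4 \right)},150 \right)}} + \frac{56939}{281845} = \frac{399^{2}}{-4} + \frac{56939}{281845} = 159201 \left(- \frac{1}{4}\right) + 56939 \cdot \frac{1}{281845} = - \frac{159201}{4} + \frac{56939}{281845} = - \frac{44869778089}{1127380}$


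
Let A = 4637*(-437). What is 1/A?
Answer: -1/2026369 ≈ -4.9349e-7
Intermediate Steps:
A = -2026369
1/A = 1/(-2026369) = -1/2026369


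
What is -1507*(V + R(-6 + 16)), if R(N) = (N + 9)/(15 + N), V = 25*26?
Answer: -24517383/25 ≈ -9.8070e+5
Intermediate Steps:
V = 650
R(N) = (9 + N)/(15 + N)
-1507*(V + R(-6 + 16)) = -1507*(650 + (9 + (-6 + 16))/(15 + (-6 + 16))) = -1507*(650 + (9 + 10)/(15 + 10)) = -1507*(650 + 19/25) = -1507*16269/25 = -24517383/25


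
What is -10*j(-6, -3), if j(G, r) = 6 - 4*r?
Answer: -180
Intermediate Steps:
-10*j(-6, -3) = -10*(6 - 4*(-3)) = -10*(6 + 12) = -10*18 = -180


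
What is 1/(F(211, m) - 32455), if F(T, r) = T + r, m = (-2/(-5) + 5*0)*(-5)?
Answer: -1/32246 ≈ -3.1012e-5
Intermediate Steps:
m = -2 (m = (-2*(-⅕) + 0)*(-5) = (⅖ + 0)*(-5) = (⅖)*(-5) = -2)
1/(F(211, m) - 32455) = 1/((211 - 2) - 32455) = 1/(209 - 32455) = 1/(-32246) = -1/32246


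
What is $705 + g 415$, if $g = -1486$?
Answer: $-615985$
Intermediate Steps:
$705 + g 415 = 705 - 616690 = -615985$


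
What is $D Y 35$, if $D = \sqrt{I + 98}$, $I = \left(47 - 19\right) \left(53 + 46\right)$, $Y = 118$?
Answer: $4130 \sqrt{2870} \approx 2.2125 \cdot 10^{5}$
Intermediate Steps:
$I = 2772$ ($I = 28 \cdot 99 = 2772$)
$D = \sqrt{2870}$ ($D = \sqrt{2772 + 98} = \sqrt{2870} \approx 53.572$)
$D Y 35 = \sqrt{2870} \cdot 118 \cdot 35 = 118 \sqrt{2870} \cdot 35 = 4130 \sqrt{2870}$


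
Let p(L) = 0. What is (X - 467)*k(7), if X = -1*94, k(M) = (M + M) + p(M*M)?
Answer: -7854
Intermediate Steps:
k(M) = 2*M (k(M) = (M + M) + 0 = 2*M + 0 = 2*M)
X = -94
(X - 467)*k(7) = (-94 - 467)*(2*7) = -561*14 = -7854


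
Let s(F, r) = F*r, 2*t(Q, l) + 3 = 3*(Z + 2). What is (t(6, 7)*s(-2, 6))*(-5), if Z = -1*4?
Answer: -270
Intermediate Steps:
Z = -4
t(Q, l) = -9/2 (t(Q, l) = -3/2 + (3*(-4 + 2))/2 = -3/2 + (3*(-2))/2 = -3/2 + (½)*(-6) = -3/2 - 3 = -9/2)
(t(6, 7)*s(-2, 6))*(-5) = -(-9)*6*(-5) = -9/2*(-12)*(-5) = 54*(-5) = -270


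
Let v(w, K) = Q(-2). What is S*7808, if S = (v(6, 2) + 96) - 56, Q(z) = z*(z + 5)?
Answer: 265472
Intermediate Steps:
Q(z) = z*(5 + z)
v(w, K) = -6 (v(w, K) = -2*(5 - 2) = -2*3 = -6)
S = 34 (S = (-6 + 96) - 56 = 90 - 56 = 34)
S*7808 = 34*7808 = 265472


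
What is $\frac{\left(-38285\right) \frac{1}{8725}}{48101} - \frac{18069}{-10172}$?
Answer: $\frac{1516566123901}{853799484140} \approx 1.7763$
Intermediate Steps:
$\frac{\left(-38285\right) \frac{1}{8725}}{48101} - \frac{18069}{-10172} = \left(-38285\right) \frac{1}{8725} \cdot \frac{1}{48101} - - \frac{18069}{10172} = \left(- \frac{7657}{1745}\right) \frac{1}{48101} + \frac{18069}{10172} = - \frac{7657}{83936245} + \frac{18069}{10172} = \frac{1516566123901}{853799484140}$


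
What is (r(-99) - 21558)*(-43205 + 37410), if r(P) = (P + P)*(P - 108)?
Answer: -112585260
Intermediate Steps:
r(P) = 2*P*(-108 + P) (r(P) = (2*P)*(-108 + P) = 2*P*(-108 + P))
(r(-99) - 21558)*(-43205 + 37410) = (2*(-99)*(-108 - 99) - 21558)*(-43205 + 37410) = (2*(-99)*(-207) - 21558)*(-5795) = (40986 - 21558)*(-5795) = 19428*(-5795) = -112585260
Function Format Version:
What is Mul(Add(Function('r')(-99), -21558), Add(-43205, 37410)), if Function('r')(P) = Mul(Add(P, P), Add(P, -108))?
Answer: -112585260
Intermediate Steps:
Function('r')(P) = Mul(2, P, Add(-108, P)) (Function('r')(P) = Mul(Mul(2, P), Add(-108, P)) = Mul(2, P, Add(-108, P)))
Mul(Add(Function('r')(-99), -21558), Add(-43205, 37410)) = Mul(Add(Mul(2, -99, Add(-108, -99)), -21558), Add(-43205, 37410)) = Mul(Add(Mul(2, -99, -207), -21558), -5795) = Mul(Add(40986, -21558), -5795) = Mul(19428, -5795) = -112585260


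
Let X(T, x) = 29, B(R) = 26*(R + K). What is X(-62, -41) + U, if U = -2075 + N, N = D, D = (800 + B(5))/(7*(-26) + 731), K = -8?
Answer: -1122532/549 ≈ -2044.7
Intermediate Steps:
B(R) = -208 + 26*R (B(R) = 26*(R - 8) = 26*(-8 + R) = -208 + 26*R)
D = 722/549 (D = (800 + (-208 + 26*5))/(7*(-26) + 731) = (800 + (-208 + 130))/(-182 + 731) = (800 - 78)/549 = 722*(1/549) = 722/549 ≈ 1.3151)
N = 722/549 ≈ 1.3151
U = -1138453/549 (U = -2075 + 722/549 = -1138453/549 ≈ -2073.7)
X(-62, -41) + U = 29 - 1138453/549 = -1122532/549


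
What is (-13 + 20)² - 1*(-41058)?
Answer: 41107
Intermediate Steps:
(-13 + 20)² - 1*(-41058) = 7² + 41058 = 49 + 41058 = 41107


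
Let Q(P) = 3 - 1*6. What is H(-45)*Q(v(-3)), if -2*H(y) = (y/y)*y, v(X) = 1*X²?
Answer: -135/2 ≈ -67.500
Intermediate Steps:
v(X) = X²
H(y) = -y/2 (H(y) = -y/y*y/2 = -y/2)
Q(P) = -3 (Q(P) = 3 - 6 = -3)
H(-45)*Q(v(-3)) = -½*(-45)*(-3) = (45/2)*(-3) = -135/2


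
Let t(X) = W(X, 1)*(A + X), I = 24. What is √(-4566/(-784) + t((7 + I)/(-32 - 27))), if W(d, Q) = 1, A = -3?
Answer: √6272998/1652 ≈ 1.5161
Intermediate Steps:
t(X) = -3 + X (t(X) = 1*(-3 + X) = -3 + X)
√(-4566/(-784) + t((7 + I)/(-32 - 27))) = √(-4566/(-784) + (-3 + (7 + 24)/(-32 - 27))) = √(-4566*(-1/784) + (-3 + 31/(-59))) = √(2283/392 + (-3 + 31*(-1/59))) = √(2283/392 + (-3 - 31/59)) = √(2283/392 - 208/59) = √(53161/23128) = √6272998/1652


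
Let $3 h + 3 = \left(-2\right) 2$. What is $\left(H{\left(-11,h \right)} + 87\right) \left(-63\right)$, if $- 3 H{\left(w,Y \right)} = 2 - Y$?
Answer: $-5390$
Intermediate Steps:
$h = - \frac{7}{3}$ ($h = -1 + \frac{\left(-2\right) 2}{3} = -1 + \frac{1}{3} \left(-4\right) = -1 - \frac{4}{3} = - \frac{7}{3} \approx -2.3333$)
$H{\left(w,Y \right)} = - \frac{2}{3} + \frac{Y}{3}$ ($H{\left(w,Y \right)} = - \frac{2 - Y}{3} = - \frac{2}{3} + \frac{Y}{3}$)
$\left(H{\left(-11,h \right)} + 87\right) \left(-63\right) = \left(\left(- \frac{2}{3} + \frac{1}{3} \left(- \frac{7}{3}\right)\right) + 87\right) \left(-63\right) = \left(\left(- \frac{2}{3} - \frac{7}{9}\right) + 87\right) \left(-63\right) = \left(- \frac{13}{9} + 87\right) \left(-63\right) = \frac{770}{9} \left(-63\right) = -5390$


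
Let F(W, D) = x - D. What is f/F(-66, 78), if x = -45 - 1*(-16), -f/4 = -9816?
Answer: -39264/107 ≈ -366.95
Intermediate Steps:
f = 39264 (f = -4*(-9816) = 39264)
x = -29 (x = -45 + 16 = -29)
F(W, D) = -29 - D
f/F(-66, 78) = 39264/(-29 - 1*78) = 39264/(-29 - 78) = 39264/(-107) = 39264*(-1/107) = -39264/107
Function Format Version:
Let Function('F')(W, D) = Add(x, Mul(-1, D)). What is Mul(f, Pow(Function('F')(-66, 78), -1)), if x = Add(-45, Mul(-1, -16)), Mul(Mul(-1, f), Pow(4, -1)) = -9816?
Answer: Rational(-39264, 107) ≈ -366.95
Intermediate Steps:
f = 39264 (f = Mul(-4, -9816) = 39264)
x = -29 (x = Add(-45, 16) = -29)
Function('F')(W, D) = Add(-29, Mul(-1, D))
Mul(f, Pow(Function('F')(-66, 78), -1)) = Mul(39264, Pow(Add(-29, Mul(-1, 78)), -1)) = Mul(39264, Pow(Add(-29, -78), -1)) = Mul(39264, Pow(-107, -1)) = Mul(39264, Rational(-1, 107)) = Rational(-39264, 107)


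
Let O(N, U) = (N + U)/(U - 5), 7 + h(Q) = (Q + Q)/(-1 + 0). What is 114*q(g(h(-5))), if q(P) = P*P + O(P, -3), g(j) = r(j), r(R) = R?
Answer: 1026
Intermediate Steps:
h(Q) = -7 - 2*Q (h(Q) = -7 + (Q + Q)/(-1 + 0) = -7 + (2*Q)/(-1) = -7 + (2*Q)*(-1) = -7 - 2*Q)
O(N, U) = (N + U)/(-5 + U)
g(j) = j
q(P) = 3/8 + P² - P/8 (q(P) = P*P + (P - 3)/(-5 - 3) = P² + (-3 + P)/(-8) = P² - (-3 + P)/8 = P² + (3/8 - P/8) = 3/8 + P² - P/8)
114*q(g(h(-5))) = 114*(3/8 + (-7 - 2*(-5))² - (-7 - 2*(-5))/8) = 114*(3/8 + (-7 + 10)² - (-7 + 10)/8) = 114*(3/8 + 3² - ⅛*3) = 114*(3/8 + 9 - 3/8) = 114*9 = 1026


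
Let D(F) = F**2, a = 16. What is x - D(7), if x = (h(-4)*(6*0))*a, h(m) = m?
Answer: -49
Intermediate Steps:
x = 0 (x = -24*0*16 = -4*0*16 = 0*16 = 0)
x - D(7) = 0 - 1*7**2 = 0 - 1*49 = 0 - 49 = -49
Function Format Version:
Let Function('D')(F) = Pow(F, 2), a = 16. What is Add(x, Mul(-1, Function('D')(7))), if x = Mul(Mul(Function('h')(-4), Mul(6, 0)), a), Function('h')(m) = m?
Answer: -49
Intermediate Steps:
x = 0 (x = Mul(Mul(-4, Mul(6, 0)), 16) = Mul(Mul(-4, 0), 16) = Mul(0, 16) = 0)
Add(x, Mul(-1, Function('D')(7))) = Add(0, Mul(-1, Pow(7, 2))) = Add(0, Mul(-1, 49)) = Add(0, -49) = -49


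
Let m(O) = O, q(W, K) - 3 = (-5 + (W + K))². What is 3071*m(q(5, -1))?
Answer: 12284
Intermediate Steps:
q(W, K) = 3 + (-5 + K + W)² (q(W, K) = 3 + (-5 + (W + K))² = 3 + (-5 + (K + W))² = 3 + (-5 + K + W)²)
3071*m(q(5, -1)) = 3071*(3 + (-5 - 1 + 5)²) = 3071*(3 + (-1)²) = 3071*(3 + 1) = 3071*4 = 12284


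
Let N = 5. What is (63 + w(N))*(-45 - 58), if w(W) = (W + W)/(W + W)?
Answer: -6592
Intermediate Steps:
w(W) = 1 (w(W) = (2*W)/((2*W)) = (2*W)*(1/(2*W)) = 1)
(63 + w(N))*(-45 - 58) = (63 + 1)*(-45 - 58) = 64*(-103) = -6592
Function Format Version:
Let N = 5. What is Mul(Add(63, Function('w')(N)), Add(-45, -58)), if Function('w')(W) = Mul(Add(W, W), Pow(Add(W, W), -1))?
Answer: -6592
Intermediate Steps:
Function('w')(W) = 1 (Function('w')(W) = Mul(Mul(2, W), Pow(Mul(2, W), -1)) = Mul(Mul(2, W), Mul(Rational(1, 2), Pow(W, -1))) = 1)
Mul(Add(63, Function('w')(N)), Add(-45, -58)) = Mul(Add(63, 1), Add(-45, -58)) = Mul(64, -103) = -6592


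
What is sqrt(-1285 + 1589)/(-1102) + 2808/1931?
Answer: 2808/1931 - 2*sqrt(19)/551 ≈ 1.4383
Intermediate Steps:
sqrt(-1285 + 1589)/(-1102) + 2808/1931 = sqrt(304)*(-1/1102) + 2808*(1/1931) = (4*sqrt(19))*(-1/1102) + 2808/1931 = -2*sqrt(19)/551 + 2808/1931 = 2808/1931 - 2*sqrt(19)/551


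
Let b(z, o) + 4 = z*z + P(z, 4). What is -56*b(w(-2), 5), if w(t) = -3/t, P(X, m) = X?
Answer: 14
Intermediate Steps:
b(z, o) = -4 + z + z² (b(z, o) = -4 + (z*z + z) = -4 + (z² + z) = -4 + (z + z²) = -4 + z + z²)
-56*b(w(-2), 5) = -56*(-4 - 3/(-2) + (-3/(-2))²) = -56*(-4 - 3*(-½) + (-3*(-½))²) = -56*(-4 + 3/2 + (3/2)²) = -56*(-4 + 3/2 + 9/4) = -56*(-¼) = 14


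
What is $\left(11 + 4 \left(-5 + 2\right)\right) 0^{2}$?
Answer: $0$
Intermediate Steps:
$\left(11 + 4 \left(-5 + 2\right)\right) 0^{2} = \left(11 + 4 \left(-3\right)\right) 0 = \left(11 - 12\right) 0 = \left(-1\right) 0 = 0$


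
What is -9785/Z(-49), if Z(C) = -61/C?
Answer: -479465/61 ≈ -7860.1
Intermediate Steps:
-9785/Z(-49) = -9785/((-61/(-49))) = -9785/((-61*(-1/49))) = -9785/61/49 = -9785*49/61 = -479465/61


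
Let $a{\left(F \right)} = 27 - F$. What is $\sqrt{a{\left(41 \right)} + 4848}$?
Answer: $\sqrt{4834} \approx 69.527$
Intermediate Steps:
$\sqrt{a{\left(41 \right)} + 4848} = \sqrt{\left(27 - 41\right) + 4848} = \sqrt{-14 + 4848} = \sqrt{4834}$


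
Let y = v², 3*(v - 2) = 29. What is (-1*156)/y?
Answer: -1404/1225 ≈ -1.1461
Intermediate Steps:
v = 35/3 (v = 2 + (⅓)*29 = 2 + 29/3 = 35/3 ≈ 11.667)
y = 1225/9 (y = (35/3)² = 1225/9 ≈ 136.11)
(-1*156)/y = (-1*156)/(1225/9) = -156*9/1225 = -1404/1225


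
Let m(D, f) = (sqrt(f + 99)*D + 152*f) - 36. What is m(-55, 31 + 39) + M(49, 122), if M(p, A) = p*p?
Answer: 12290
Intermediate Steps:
M(p, A) = p**2
m(D, f) = -36 + 152*f + D*sqrt(99 + f) (m(D, f) = (sqrt(99 + f)*D + 152*f) - 36 = (D*sqrt(99 + f) + 152*f) - 36 = (152*f + D*sqrt(99 + f)) - 36 = -36 + 152*f + D*sqrt(99 + f))
m(-55, 31 + 39) + M(49, 122) = (-36 + 152*(31 + 39) - 55*sqrt(99 + (31 + 39))) + 49**2 = (-36 + 152*70 - 55*sqrt(99 + 70)) + 2401 = (-36 + 10640 - 55*sqrt(169)) + 2401 = (-36 + 10640 - 55*13) + 2401 = (-36 + 10640 - 715) + 2401 = 9889 + 2401 = 12290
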